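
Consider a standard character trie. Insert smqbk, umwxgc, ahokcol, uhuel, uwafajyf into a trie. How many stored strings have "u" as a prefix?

3

Filter for entries beginning with "u":
Words under "u": uhuel, umwxgc, uwafajyf
Count: 3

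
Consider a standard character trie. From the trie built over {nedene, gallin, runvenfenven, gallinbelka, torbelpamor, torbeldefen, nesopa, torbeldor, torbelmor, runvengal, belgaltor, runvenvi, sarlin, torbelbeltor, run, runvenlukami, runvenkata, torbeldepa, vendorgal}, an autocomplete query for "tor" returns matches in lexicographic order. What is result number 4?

Filter for "tor…" and sort: "torbelbeltor", "torbeldefen", "torbeldepa", "torbeldor", "torbelmor", "torbelpamor"
Position 4: torbeldor

torbeldor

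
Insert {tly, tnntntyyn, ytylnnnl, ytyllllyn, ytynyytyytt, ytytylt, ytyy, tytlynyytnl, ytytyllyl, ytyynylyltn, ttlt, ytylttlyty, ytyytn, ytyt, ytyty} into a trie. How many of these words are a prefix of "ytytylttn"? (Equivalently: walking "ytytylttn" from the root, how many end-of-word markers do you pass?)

3

Walk "ytytylttn" from the root; an end-of-word marker is hit whenever a stored word is a prefix of "ytytylttn".
Prefixes of the query that are stored words: "ytyt", "ytyty", "ytytylt"
Count: 3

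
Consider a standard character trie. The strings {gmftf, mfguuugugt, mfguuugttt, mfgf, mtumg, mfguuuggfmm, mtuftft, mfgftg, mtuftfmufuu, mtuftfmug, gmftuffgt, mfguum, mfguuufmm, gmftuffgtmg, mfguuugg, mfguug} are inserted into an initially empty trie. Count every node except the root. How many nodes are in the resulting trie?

Count nodes per top-level branch (shared prefixes stored once):
  'g'-branch (gmftf, gmftuffgt, gmftuffgtmg): 12 nodes
  'm'-branch (mfgf, mfgftg, mfguug, mfguum, mfguuufmm, mfguuugg, mfguuuggfmm, mfguuugttt, mfguuugugt, mtuftfmufuu, mtuftfmug, mtuftft, mtumg): 39 nodes
Sum: 51

51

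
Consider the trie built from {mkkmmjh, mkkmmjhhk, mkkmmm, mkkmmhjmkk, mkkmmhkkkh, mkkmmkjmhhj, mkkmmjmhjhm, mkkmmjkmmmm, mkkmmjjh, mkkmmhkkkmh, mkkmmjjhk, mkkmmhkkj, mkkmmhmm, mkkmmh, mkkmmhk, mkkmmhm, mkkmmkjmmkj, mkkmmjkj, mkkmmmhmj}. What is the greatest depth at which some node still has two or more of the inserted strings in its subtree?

Equivalently: take the maximum, over all pairs, of their longest common prefix length.
"mkkmmhkkkh" and "mkkmmhkkkmh" agree on "mkkmmhkkk" (9 characters) before diverging; nothing deeper is shared.
Longest shared-prefix length: 9

9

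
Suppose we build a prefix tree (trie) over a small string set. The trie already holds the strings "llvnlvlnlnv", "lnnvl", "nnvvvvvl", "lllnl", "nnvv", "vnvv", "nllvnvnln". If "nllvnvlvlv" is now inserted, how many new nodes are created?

The longest prefix of "nllvnvlvlv" already in the trie is "nllvnv" (length 6).
Each of the 4 remaining characters creates one node.

4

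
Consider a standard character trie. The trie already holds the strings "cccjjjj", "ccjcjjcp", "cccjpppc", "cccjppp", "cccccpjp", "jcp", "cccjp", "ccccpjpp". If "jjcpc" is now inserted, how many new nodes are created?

Walking "jjcpc" from the root, the first 1 characters ("j") follow existing edges; "j" is the first miss.
Each of the 4 remaining characters creates one node.

4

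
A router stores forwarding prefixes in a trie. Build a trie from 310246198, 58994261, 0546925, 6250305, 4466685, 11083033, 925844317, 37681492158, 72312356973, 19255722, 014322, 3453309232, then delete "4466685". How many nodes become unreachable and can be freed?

A node on "4466685"'s path can go only if nothing else ends at it or branches off below it.
No other word shares any prefix with "4466685", so all 7 of its nodes go.
Nodes removed: 7

7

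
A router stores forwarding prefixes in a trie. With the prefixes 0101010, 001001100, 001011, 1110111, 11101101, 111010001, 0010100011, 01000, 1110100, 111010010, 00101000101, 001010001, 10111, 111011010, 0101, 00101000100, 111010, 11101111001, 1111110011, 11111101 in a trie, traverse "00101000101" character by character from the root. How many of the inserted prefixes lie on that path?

Check each prefix of "00101000101" against the stored set — each match is an end-marker on the path.
Prefixes of the query that are stored words: "001010001", "00101000101"
Count: 2

2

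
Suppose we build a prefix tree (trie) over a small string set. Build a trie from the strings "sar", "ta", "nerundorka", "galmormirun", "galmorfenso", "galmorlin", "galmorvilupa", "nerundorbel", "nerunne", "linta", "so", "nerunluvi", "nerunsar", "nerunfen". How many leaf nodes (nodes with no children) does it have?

14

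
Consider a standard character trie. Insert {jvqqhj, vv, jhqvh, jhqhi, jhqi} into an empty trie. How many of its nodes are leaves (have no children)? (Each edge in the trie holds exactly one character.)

5

A leaf is a node with no children — equivalently, the end of a word that is not a proper prefix of any other stored word.
Those words: "jhqhi", "jhqi", "jhqvh", "jvqqhj", "vv"
Leaf count: 5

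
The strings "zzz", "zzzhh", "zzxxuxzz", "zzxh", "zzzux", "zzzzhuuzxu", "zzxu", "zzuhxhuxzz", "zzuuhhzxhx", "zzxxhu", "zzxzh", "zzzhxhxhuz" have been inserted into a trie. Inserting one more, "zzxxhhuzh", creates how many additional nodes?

4

Walking "zzxxhhuzh" from the root, the first 5 characters ("zzxxh") follow existing edges; "h" is the first miss.
So 9 − 5 = 4 new nodes.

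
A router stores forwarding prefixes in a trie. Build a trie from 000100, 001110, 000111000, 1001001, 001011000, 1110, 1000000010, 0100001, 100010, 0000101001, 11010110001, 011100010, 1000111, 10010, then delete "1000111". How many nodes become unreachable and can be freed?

2

Walk "1000111" from the leaf back toward the root, removing each node that no remaining word uses.
The suffix "11" (2 nodes) is used only by "1000111"; the node for "10001" still has the child "0", so pruning stops there.
Nodes removed: 2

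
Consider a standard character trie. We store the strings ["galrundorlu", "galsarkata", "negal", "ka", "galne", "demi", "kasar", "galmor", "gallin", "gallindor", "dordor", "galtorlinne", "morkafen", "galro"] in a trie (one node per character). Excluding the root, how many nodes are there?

Count nodes per top-level branch (shared prefixes stored once):
  'd'-branch (demi, dordor): 9 nodes
  'g'-branch (gallin, gallindor, galmor, galne, galro, galrundorlu, galsarkata, galtorlinne): 38 nodes
  'k'-branch (ka, kasar): 5 nodes
  'm'-branch (morkafen): 8 nodes
  'n'-branch (negal): 5 nodes
Sum: 65

65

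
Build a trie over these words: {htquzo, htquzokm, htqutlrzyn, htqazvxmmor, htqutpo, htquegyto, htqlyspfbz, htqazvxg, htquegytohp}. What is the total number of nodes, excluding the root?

Trie structure (* marks end of a word):
(root)
└─ h
   └─ t
      └─ q
         ├─ a
         │  └─ z
         │     └─ v
         │        └─ x
         │           ├─ g *
         │           └─ m
         │              └─ m
         │                 └─ o
         │                    └─ r *
         ├─ l
         │  └─ y
         │     └─ s
         │        └─ p
         │           └─ f
         │              └─ b
         │                 └─ z *
         └─ u
            ├─ e
            │  └─ g
            │     └─ y
            │        └─ t
            │           └─ o *
            │              └─ h
            │                 └─ p *
            ├─ t
            │  ├─ l
            │  │  └─ r
            │  │     └─ z
            │  │        └─ y
            │  │           └─ n *
            │  └─ p
            │     └─ o *
            └─ z
               └─ o *
                  └─ k
                     └─ m *
Counting every labelled node above: 39.

39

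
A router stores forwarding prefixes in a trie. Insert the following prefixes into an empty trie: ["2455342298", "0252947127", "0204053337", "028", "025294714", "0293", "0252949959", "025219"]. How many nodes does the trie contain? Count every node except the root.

Trie structure (* marks end of a word):
(root)
├─ 0
│  └─ 2
│     ├─ 0
│     │  └─ 4
│     │     └─ 0
│     │        └─ 5
│     │           └─ 3
│     │              └─ 3
│     │                 └─ 3
│     │                    └─ 7 *
│     ├─ 5
│     │  └─ 2
│     │     ├─ 1
│     │     │  └─ 9 *
│     │     └─ 9
│     │        └─ 4
│     │           ├─ 7
│     │           │  └─ 1
│     │           │     ├─ 2
│     │           │     │  └─ 7 *
│     │           │     └─ 4 *
│     │           └─ 9
│     │              └─ 9
│     │                 └─ 5
│     │                    └─ 9 *
│     ├─ 8 *
│     └─ 9
│        └─ 3 *
└─ 2
   └─ 4
      └─ 5
         └─ 5
            └─ 3
               └─ 4
                  └─ 2
                     └─ 2
                        └─ 9
                           └─ 8 *
Counting every labelled node above: 38.

38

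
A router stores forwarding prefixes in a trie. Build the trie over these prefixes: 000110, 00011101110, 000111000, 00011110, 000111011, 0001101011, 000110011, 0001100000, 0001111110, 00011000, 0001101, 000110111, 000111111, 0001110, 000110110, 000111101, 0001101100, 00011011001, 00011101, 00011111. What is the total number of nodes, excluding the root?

35

For each word, the new-node count is its length minus the longest prefix already in the trie:
  "000110" → 6 new (0, 0, 0, 1, 1, 0)
  "00011101110" → prefix "00011" already present; 6 new (1, 0, 1, 1, 1, 0)
  "000111000" → prefix "0001110" already present; 2 new (0, 0)
  "00011110" → prefix "000111" already present; 2 new (1, 0)
  "000111011" → prefix "000111011" already present; 0 new (none)
  "0001101011" → prefix "000110" already present; 4 new (1, 0, 1, 1)
  "000110011" → prefix "000110" already present; 3 new (0, 1, 1)
  "0001100000" → prefix "0001100" already present; 3 new (0, 0, 0)
  "0001111110" → prefix "0001111" already present; 3 new (1, 1, 0)
  "00011000" → prefix "00011000" already present; 0 new (none)
  "0001101" → prefix "0001101" already present; 0 new (none)
  "000110111" → prefix "0001101" already present; 2 new (1, 1)
  "000111111" → prefix "000111111" already present; 0 new (none)
  "0001110" → prefix "0001110" already present; 0 new (none)
  "000110110" → prefix "00011011" already present; 1 new (0)
  "000111101" → prefix "00011110" already present; 1 new (1)
  "0001101100" → prefix "000110110" already present; 1 new (0)
  "00011011001" → prefix "0001101100" already present; 1 new (1)
  "00011101" → prefix "00011101" already present; 0 new (none)
  "00011111" → prefix "00011111" already present; 0 new (none)
Total nodes = 6 + 6 + 2 + 2 + 0 + 4 + 3 + 3 + 3 + 0 + 0 + 2 + 0 + 0 + 1 + 1 + 1 + 1 + 0 + 0 = 35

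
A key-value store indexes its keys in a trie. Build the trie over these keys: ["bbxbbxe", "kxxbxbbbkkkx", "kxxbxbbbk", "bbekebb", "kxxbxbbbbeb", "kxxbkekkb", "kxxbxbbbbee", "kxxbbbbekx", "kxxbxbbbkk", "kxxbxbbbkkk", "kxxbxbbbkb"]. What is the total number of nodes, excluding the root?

40

Insert word by word; a character creates a node only if that edge doesn't already exist:
  "bbxbbxe" → 7 new (b, b, x, b, b, x, e)
  "kxxbxbbbkkkx" → 12 new (k, x, x, b, x, b, b, b, k, k, k, x)
  "kxxbxbbbk" → prefix "kxxbxbbbk" already present; 0 new (none)
  "bbekebb" → prefix "bb" already present; 5 new (e, k, e, b, b)
  "kxxbxbbbbeb" → prefix "kxxbxbbb" already present; 3 new (b, e, b)
  "kxxbkekkb" → prefix "kxxb" already present; 5 new (k, e, k, k, b)
  "kxxbxbbbbee" → prefix "kxxbxbbbbe" already present; 1 new (e)
  "kxxbbbbekx" → prefix "kxxb" already present; 6 new (b, b, b, e, k, x)
  "kxxbxbbbkk" → prefix "kxxbxbbbkk" already present; 0 new (none)
  "kxxbxbbbkkk" → prefix "kxxbxbbbkkk" already present; 0 new (none)
  "kxxbxbbbkb" → prefix "kxxbxbbbk" already present; 1 new (b)
Total nodes = 7 + 12 + 0 + 5 + 3 + 5 + 1 + 6 + 0 + 0 + 1 = 40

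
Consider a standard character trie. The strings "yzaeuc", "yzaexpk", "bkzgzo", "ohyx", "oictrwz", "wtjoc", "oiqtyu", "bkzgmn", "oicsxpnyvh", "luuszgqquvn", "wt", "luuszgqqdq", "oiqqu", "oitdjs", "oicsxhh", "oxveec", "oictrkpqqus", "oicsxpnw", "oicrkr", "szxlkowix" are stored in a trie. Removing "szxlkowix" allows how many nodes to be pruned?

Walk "szxlkowix" from the leaf back toward the root, removing each node that no remaining word uses.
No other word shares any prefix with "szxlkowix", so all 9 of its nodes go.
Nodes removed: 9

9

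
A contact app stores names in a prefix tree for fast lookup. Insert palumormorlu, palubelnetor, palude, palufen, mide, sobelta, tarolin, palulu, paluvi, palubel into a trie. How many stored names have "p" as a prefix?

7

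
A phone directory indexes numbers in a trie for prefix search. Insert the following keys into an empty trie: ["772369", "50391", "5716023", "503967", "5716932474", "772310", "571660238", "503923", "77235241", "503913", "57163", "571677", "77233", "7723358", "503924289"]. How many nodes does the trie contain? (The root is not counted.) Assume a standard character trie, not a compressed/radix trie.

Count nodes per top-level branch (shared prefixes stored once):
  '5'-branch (50391, 503913, 503923, 503924289, 503967, 5716023, 57163, 571660238, 571677, 5716932474): 34 nodes
  '7'-branch (772310, 77233, 7723358, 77235241, 772369): 15 nodes
Sum: 49

49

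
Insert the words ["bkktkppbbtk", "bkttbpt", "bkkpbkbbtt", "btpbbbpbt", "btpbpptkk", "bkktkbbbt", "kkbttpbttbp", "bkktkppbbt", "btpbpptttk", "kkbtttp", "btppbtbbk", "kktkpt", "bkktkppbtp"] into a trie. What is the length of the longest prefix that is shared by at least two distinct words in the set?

10

Equivalently: take the maximum, over all pairs, of their longest common prefix length.
e.g. "bkktkppbbt" and "bkktkppbbtk" share the prefix "bkktkppbbt" of length 10; no pair shares a longer one.
Longest shared-prefix length: 10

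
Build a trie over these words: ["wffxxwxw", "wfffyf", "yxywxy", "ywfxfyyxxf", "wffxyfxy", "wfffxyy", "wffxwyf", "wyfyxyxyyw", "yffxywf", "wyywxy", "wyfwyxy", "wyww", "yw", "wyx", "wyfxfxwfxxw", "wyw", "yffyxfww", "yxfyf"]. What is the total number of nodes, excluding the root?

Count nodes per top-level branch (shared prefixes stored once):
  'w'-branch (wfffxyy, wfffyf, wffxwyf, wffxxwxw, wffxyfxy, wyfwyxy, wyfxfxwfxxw, wyfyxyxyyw, wyw, wyww, wyx, wyywxy): 49 nodes
  'y'-branch (yffxywf, yffyxfww, yw, ywfxfyyxxf, yxfyf, yxywxy): 29 nodes
Sum: 78

78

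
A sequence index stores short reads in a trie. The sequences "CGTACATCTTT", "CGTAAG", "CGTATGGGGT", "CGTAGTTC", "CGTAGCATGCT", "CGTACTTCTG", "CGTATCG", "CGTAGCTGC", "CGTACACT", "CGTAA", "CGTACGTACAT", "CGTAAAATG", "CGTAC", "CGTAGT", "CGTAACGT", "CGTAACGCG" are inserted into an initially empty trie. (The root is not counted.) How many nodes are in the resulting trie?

Count nodes per top-level branch (shared prefixes stored once):
  'C'-branch (CGTAA, CGTAAAATG, CGTAACGCG, CGTAACGT, CGTAAG, CGTAC, CGTACACT, CGTACATCTTT, CGTACGTACAT, CGTACTTCTG, CGTAGCATGCT, CGTAGCTGC, CGTAGT, CGTAGTTC, CGTATCG, CGTATGGGGT): 56 nodes
Sum: 56

56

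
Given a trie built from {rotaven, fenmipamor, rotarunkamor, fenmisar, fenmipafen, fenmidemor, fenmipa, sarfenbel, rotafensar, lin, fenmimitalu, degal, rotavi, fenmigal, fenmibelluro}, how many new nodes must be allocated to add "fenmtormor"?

6

The longest prefix of "fenmtormor" already in the trie is "fenm" (length 4).
So 10 − 4 = 6 new nodes.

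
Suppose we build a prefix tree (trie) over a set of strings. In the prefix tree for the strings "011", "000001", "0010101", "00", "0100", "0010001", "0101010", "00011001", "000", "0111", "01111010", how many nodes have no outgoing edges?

Leaves are exactly the stored words that no other stored word extends.
Those words: "000001", "00011001", "0010001", "0010101", "0100", "0101010", "01111010"
Leaf count: 7

7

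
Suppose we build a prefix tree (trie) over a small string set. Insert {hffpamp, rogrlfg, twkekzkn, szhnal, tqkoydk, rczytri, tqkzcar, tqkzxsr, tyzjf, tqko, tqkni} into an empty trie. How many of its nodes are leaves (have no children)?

A leaf is a node with no children — equivalently, the end of a word that is not a proper prefix of any other stored word.
Those words: "hffpamp", "rczytri", "rogrlfg", "szhnal", "tqkni", "tqkoydk", "tqkzcar", "tqkzxsr", "twkekzkn", "tyzjf"
Leaf count: 10

10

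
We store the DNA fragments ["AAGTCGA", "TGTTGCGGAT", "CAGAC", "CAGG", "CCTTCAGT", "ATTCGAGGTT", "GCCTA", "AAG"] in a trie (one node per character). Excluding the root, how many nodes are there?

Count nodes per top-level branch (shared prefixes stored once):
  'A'-branch (AAG, AAGTCGA, ATTCGAGGTT): 16 nodes
  'C'-branch (CAGAC, CAGG, CCTTCAGT): 13 nodes
  'G'-branch (GCCTA): 5 nodes
  'T'-branch (TGTTGCGGAT): 10 nodes
Sum: 44

44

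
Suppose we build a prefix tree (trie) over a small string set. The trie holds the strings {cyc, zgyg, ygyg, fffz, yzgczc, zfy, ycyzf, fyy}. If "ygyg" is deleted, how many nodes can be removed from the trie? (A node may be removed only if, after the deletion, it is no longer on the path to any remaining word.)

3

A node on "ygyg"'s path can go only if nothing else ends at it or branches off below it.
The suffix "gyg" (3 nodes) is used only by "ygyg"; the node for "y" still has the child "z", so pruning stops there.
Nodes removed: 3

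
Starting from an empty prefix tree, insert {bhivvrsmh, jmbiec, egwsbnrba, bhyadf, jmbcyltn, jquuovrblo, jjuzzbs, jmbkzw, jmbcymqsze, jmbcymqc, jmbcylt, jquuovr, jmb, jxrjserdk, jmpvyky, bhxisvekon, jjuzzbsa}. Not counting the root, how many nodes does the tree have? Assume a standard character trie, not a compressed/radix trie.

Count nodes per top-level branch (shared prefixes stored once):
  'b'-branch (bhivvrsmh, bhxisvekon, bhyadf): 21 nodes
  'e'-branch (egwsbnrba): 9 nodes
  'j'-branch (jjuzzbs, jjuzzbsa, jmb, jmbcylt, jmbcyltn, jmbcymqc, jmbcymqsze, jmbiec, jmbkzw, jmpvyky, jquuovr, jquuovrblo, jxrjserdk): 49 nodes
Sum: 79

79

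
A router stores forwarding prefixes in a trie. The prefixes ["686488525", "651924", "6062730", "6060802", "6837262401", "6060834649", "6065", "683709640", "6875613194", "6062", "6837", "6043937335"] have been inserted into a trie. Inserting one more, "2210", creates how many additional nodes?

Nothing in the trie begins with "2"; the whole of "2210" is new.
4 − 0 = 4 new nodes.

4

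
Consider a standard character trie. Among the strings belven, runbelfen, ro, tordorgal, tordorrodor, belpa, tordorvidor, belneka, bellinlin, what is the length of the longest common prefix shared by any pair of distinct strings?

6

The deepest shared node is where two words last agree before diverging.
e.g. "tordorgal" and "tordorrodor" share the prefix "tordor" of length 6; no pair shares a longer one.
Longest shared-prefix length: 6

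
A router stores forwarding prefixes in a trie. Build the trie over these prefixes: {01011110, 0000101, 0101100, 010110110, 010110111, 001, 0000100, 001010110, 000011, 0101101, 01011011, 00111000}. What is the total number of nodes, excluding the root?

34

Trie structure (* marks end of a word):
(root)
└─ 0
   ├─ 0
   │  ├─ 0
   │  │  └─ 0
   │  │     └─ 1
   │  │        ├─ 0
   │  │        │  ├─ 0 *
   │  │        │  └─ 1 *
   │  │        └─ 1 *
   │  └─ 1 *
   │     ├─ 0
   │     │  └─ 1
   │     │     └─ 0
   │     │        └─ 1
   │     │           └─ 1
   │     │              └─ 0 *
   │     └─ 1
   │        └─ 1
   │           └─ 0
   │              └─ 0
   │                 └─ 0 *
   └─ 1
      └─ 0
         └─ 1
            └─ 1
               ├─ 0
               │  ├─ 0 *
               │  └─ 1 *
               │     └─ 1 *
               │        ├─ 0 *
               │        └─ 1 *
               └─ 1
                  └─ 1
                     └─ 0 *
Counting every labelled node above: 34.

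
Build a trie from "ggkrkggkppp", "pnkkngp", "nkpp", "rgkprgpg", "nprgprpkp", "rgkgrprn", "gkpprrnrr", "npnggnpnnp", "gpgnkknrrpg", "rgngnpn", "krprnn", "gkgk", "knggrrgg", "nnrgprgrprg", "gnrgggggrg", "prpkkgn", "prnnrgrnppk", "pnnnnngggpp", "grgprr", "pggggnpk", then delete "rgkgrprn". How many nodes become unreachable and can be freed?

5

Walk "rgkgrprn" from the leaf back toward the root, removing each node that no remaining word uses.
The suffix "grprn" (5 nodes) is used only by "rgkgrprn"; the node for "rgk" still has the child "p", so pruning stops there.
Nodes removed: 5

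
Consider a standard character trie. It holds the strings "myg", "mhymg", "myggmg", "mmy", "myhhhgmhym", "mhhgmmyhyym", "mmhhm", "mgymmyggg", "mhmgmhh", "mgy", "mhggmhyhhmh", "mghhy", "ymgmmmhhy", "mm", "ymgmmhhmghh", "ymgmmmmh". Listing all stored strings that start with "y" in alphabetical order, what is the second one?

ymgmmmhhy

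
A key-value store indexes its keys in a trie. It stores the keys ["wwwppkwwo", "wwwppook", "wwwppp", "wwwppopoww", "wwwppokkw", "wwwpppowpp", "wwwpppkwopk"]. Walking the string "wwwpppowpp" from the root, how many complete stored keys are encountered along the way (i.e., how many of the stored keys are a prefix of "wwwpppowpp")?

2

Walk "wwwpppowpp" from the root; an end-of-word marker is hit whenever a stored word is a prefix of "wwwpppowpp".
Prefixes of the query that are stored words: "wwwppp", "wwwpppowpp"
Count: 2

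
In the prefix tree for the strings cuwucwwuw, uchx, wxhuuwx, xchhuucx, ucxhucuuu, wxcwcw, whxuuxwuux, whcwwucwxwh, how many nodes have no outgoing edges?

8

Leaves are exactly the stored words that no other stored word extends.
Those words: "cuwucwwuw", "uchx", "ucxhucuuu", "whcwwucwxwh", "whxuuxwuux", "wxcwcw", "wxhuuwx", "xchhuucx"
Leaf count: 8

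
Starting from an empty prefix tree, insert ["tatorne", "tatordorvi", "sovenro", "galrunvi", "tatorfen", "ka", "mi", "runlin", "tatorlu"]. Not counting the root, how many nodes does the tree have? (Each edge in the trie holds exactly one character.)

42

Count nodes per top-level branch (shared prefixes stored once):
  'g'-branch (galrunvi): 8 nodes
  'k'-branch (ka): 2 nodes
  'm'-branch (mi): 2 nodes
  'r'-branch (runlin): 6 nodes
  's'-branch (sovenro): 7 nodes
  't'-branch (tatordorvi, tatorfen, tatorlu, tatorne): 17 nodes
Sum: 42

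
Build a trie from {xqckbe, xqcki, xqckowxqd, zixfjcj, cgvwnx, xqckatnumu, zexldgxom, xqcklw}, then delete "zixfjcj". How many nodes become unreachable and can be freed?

After clearing the end-marker at "zixfjcj", prune upward until reaching a node still needed by another word.
The suffix "ixfjcj" (6 nodes) is used only by "zixfjcj"; the node for "z" still has the child "e", so pruning stops there.
Nodes removed: 6

6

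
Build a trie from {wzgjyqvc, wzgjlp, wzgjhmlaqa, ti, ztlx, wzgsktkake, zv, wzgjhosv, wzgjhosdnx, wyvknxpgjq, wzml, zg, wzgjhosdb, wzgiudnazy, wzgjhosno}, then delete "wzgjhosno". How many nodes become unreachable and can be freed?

2

A node on "wzgjhosno"'s path can go only if nothing else ends at it or branches off below it.
The suffix "no" (2 nodes) is used only by "wzgjhosno"; the node for "wzgjhos" still has the child "v", so pruning stops there.
Nodes removed: 2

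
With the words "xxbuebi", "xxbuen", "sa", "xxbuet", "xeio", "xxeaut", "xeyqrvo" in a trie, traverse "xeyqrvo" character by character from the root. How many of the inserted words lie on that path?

1

Traverse "xeyqrvo" character by character; count nodes along the way that are marked as word ends.
Prefixes of the query that are stored words: "xeyqrvo"
Count: 1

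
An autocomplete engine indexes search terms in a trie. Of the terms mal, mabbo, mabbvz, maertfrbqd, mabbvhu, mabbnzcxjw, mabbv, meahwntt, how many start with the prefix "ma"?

Traverse to the node for "ma", then collect every word in that subtree.
Matches: "mabbnzcxjw", "mabbo", "mabbv", "mabbvhu", "mabbvz", "maertfrbqd", "mal"
Count: 7

7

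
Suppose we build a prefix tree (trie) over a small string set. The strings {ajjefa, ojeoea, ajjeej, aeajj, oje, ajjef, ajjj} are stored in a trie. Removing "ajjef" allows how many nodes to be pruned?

0

After clearing the end-marker at "ajjef", prune upward until reaching a node still needed by another word.
Every node on "ajjef" is still needed (e.g. by "ajjefa"), so nothing is freed.
Nodes removed: 0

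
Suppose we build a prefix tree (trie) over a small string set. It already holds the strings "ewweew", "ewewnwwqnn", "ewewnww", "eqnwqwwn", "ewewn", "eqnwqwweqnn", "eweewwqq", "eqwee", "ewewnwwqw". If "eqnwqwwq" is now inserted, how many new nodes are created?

"eqnwqww" is already a path in the trie; the remaining "q" must be added.
So 8 − 7 = 1 new nodes.

1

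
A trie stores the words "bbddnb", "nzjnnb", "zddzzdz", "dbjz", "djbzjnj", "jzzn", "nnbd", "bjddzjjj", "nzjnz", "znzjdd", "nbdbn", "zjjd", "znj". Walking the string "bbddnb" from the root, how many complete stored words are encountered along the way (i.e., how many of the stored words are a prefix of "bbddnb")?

1

Check each prefix of "bbddnb" against the stored set — each match is an end-marker on the path.
Prefixes of the query that are stored words: "bbddnb"
Count: 1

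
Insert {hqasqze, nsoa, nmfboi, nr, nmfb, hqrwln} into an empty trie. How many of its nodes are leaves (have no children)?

Leaves are exactly the stored words that no other stored word extends.
Those words: "hqasqze", "hqrwln", "nmfboi", "nr", "nsoa"
Leaf count: 5

5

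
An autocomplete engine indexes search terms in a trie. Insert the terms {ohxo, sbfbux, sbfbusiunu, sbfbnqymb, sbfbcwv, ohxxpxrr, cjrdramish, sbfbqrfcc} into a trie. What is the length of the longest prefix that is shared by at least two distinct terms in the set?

5

Look for the deepest trie node that still has at least two words in its subtree.
e.g. "sbfbusiunu" and "sbfbux" share the prefix "sbfbu" of length 5; no pair shares a longer one.
Longest shared-prefix length: 5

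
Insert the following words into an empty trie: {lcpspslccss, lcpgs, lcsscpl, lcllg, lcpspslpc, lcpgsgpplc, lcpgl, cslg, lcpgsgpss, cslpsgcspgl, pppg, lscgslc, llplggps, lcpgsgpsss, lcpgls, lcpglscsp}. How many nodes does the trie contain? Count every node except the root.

65

Trace insertions, counting only characters that open a new branch:
  "lcpspslccss" → 11 new (l, c, p, s, p, s, l, c, c, s, s)
  "lcpgs" → prefix "lcp" already present; 2 new (g, s)
  "lcsscpl" → prefix "lc" already present; 5 new (s, s, c, p, l)
  "lcllg" → prefix "lc" already present; 3 new (l, l, g)
  "lcpspslpc" → prefix "lcpspsl" already present; 2 new (p, c)
  "lcpgsgpplc" → prefix "lcpgs" already present; 5 new (g, p, p, l, c)
  "lcpgl" → prefix "lcpg" already present; 1 new (l)
  "cslg" → 4 new (c, s, l, g)
  "lcpgsgpss" → prefix "lcpgsgp" already present; 2 new (s, s)
  "cslpsgcspgl" → prefix "csl" already present; 8 new (p, s, g, c, s, p, g, l)
  "pppg" → 4 new (p, p, p, g)
  "lscgslc" → prefix "l" already present; 6 new (s, c, g, s, l, c)
  "llplggps" → prefix "l" already present; 7 new (l, p, l, g, g, p, s)
  "lcpgsgpsss" → prefix "lcpgsgpss" already present; 1 new (s)
  "lcpgls" → prefix "lcpgl" already present; 1 new (s)
  "lcpglscsp" → prefix "lcpgls" already present; 3 new (c, s, p)
Total nodes = 11 + 2 + 5 + 3 + 2 + 5 + 1 + 4 + 2 + 8 + 4 + 6 + 7 + 1 + 1 + 3 = 65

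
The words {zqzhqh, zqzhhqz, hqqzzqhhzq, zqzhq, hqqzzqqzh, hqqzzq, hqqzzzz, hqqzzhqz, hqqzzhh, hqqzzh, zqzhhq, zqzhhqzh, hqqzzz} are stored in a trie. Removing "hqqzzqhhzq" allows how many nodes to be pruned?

After clearing the end-marker at "hqqzzqhhzq", prune upward until reaching a node still needed by another word.
The suffix "hhzq" (4 nodes) is used only by "hqqzzqhhzq"; the node for "hqqzzq" still has the child "q", so pruning stops there.
Nodes removed: 4

4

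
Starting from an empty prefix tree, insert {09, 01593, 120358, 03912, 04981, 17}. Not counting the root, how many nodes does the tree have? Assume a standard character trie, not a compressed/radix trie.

Insert word by word; a character creates a node only if that edge doesn't already exist:
  "09" → 2 new (0, 9)
  "01593" → prefix "0" already present; 4 new (1, 5, 9, 3)
  "120358" → 6 new (1, 2, 0, 3, 5, 8)
  "03912" → prefix "0" already present; 4 new (3, 9, 1, 2)
  "04981" → prefix "0" already present; 4 new (4, 9, 8, 1)
  "17" → prefix "1" already present; 1 new (7)
Total nodes = 2 + 4 + 6 + 4 + 4 + 1 = 21

21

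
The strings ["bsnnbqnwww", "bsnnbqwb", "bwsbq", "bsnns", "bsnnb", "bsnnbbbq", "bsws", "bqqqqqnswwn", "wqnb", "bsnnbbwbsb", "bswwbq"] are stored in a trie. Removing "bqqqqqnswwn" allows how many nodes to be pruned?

10

After clearing the end-marker at "bqqqqqnswwn", prune upward until reaching a node still needed by another word.
The suffix "qqqqqnswwn" (10 nodes) is used only by "bqqqqqnswwn"; the node for "b" still has the child "s", so pruning stops there.
Nodes removed: 10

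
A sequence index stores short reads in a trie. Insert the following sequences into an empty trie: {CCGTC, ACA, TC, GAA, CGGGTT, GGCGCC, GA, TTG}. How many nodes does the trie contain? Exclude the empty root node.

For each word, the new-node count is its length minus the longest prefix already in the trie:
  "CCGTC" → 5 new (C, C, G, T, C)
  "ACA" → 3 new (A, C, A)
  "TC" → 2 new (T, C)
  "GAA" → 3 new (G, A, A)
  "CGGGTT" → prefix "C" already present; 5 new (G, G, G, T, T)
  "GGCGCC" → prefix "G" already present; 5 new (G, C, G, C, C)
  "GA" → prefix "GA" already present; 0 new (none)
  "TTG" → prefix "T" already present; 2 new (T, G)
Total nodes = 5 + 3 + 2 + 3 + 5 + 5 + 0 + 2 = 25

25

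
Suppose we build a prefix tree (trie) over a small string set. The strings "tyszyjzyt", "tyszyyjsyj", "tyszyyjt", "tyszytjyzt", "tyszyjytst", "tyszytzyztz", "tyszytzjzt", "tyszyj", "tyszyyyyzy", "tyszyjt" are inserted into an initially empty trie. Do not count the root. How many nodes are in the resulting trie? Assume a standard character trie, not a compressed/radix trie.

Count nodes per top-level branch (shared prefixes stored once):
  't'-branch (tyszyj, tyszyjt, tyszyjytst, tyszyjzyt, tyszytjyzt, tyszytzjzt, tyszytzyztz, tyszyyjsyj, tyszyyjt, tyszyyyyzy): 37 nodes
Sum: 37

37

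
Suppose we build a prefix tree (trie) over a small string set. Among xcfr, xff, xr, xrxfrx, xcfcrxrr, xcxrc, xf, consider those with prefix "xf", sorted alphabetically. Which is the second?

xff

Words with prefix "xf", in lexicographic order: "xf", "xff"
Position 2: xff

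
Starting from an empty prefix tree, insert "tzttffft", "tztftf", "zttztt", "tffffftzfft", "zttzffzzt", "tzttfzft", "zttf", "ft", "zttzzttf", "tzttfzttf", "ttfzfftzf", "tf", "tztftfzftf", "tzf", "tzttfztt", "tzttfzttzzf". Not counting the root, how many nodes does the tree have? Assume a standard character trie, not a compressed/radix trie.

61

Trace insertions, counting only characters that open a new branch:
  "tzttffft" → 8 new (t, z, t, t, f, f, f, t)
  "tztftf" → prefix "tzt" already present; 3 new (f, t, f)
  "zttztt" → 6 new (z, t, t, z, t, t)
  "tffffftzfft" → prefix "t" already present; 10 new (f, f, f, f, f, t, z, f, f, t)
  "zttzffzzt" → prefix "zttz" already present; 5 new (f, f, z, z, t)
  "tzttfzft" → prefix "tzttf" already present; 3 new (z, f, t)
  "zttf" → prefix "ztt" already present; 1 new (f)
  "ft" → 2 new (f, t)
  "zttzzttf" → prefix "zttz" already present; 4 new (z, t, t, f)
  "tzttfzttf" → prefix "tzttfz" already present; 3 new (t, t, f)
  "ttfzfftzf" → prefix "t" already present; 8 new (t, f, z, f, f, t, z, f)
  "tf" → prefix "tf" already present; 0 new (none)
  "tztftfzftf" → prefix "tztftf" already present; 4 new (z, f, t, f)
  "tzf" → prefix "tz" already present; 1 new (f)
  "tzttfztt" → prefix "tzttfztt" already present; 0 new (none)
  "tzttfzttzzf" → prefix "tzttfztt" already present; 3 new (z, z, f)
Total nodes = 8 + 3 + 6 + 10 + 5 + 3 + 1 + 2 + 4 + 3 + 8 + 0 + 4 + 1 + 0 + 3 = 61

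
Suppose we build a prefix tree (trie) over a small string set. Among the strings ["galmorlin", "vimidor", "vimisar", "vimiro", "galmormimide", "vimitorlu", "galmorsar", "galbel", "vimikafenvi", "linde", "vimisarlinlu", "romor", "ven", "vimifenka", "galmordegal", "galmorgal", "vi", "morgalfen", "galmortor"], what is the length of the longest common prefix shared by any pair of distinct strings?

7

The deepest shared node is where two words last agree before diverging.
e.g. "vimisar" and "vimisarlinlu" share the prefix "vimisar" of length 7; no pair shares a longer one.
Longest shared-prefix length: 7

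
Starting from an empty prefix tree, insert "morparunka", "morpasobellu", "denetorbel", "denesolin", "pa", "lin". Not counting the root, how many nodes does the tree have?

37

Insert word by word; a character creates a node only if that edge doesn't already exist:
  "morparunka" → 10 new (m, o, r, p, a, r, u, n, k, a)
  "morpasobellu" → prefix "morpa" already present; 7 new (s, o, b, e, l, l, u)
  "denetorbel" → 10 new (d, e, n, e, t, o, r, b, e, l)
  "denesolin" → prefix "dene" already present; 5 new (s, o, l, i, n)
  "pa" → 2 new (p, a)
  "lin" → 3 new (l, i, n)
Total nodes = 10 + 7 + 10 + 5 + 2 + 3 = 37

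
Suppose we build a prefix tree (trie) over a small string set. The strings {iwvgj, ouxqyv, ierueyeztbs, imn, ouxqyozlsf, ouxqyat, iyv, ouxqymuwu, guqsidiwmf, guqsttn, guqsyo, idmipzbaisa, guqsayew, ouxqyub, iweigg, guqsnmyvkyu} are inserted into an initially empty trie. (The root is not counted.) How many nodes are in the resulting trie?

78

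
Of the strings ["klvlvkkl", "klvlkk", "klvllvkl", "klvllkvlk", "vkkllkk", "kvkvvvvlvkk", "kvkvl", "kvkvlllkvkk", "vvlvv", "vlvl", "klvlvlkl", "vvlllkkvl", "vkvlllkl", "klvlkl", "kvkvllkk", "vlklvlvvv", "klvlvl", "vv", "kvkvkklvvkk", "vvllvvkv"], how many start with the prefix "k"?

Filter for entries beginning with "k":
Words under "k": klvlkk, klvlkl, klvllkvlk, klvllvkl, klvlvkkl, klvlvl, klvlvlkl, kvkvkklvvkk, kvkvl, kvkvllkk, kvkvlllkvkk, kvkvvvvlvkk
Count: 12

12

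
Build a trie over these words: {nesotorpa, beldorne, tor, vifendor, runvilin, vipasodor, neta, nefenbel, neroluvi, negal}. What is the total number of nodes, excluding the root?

60

Insert word by word; a character creates a node only if that edge doesn't already exist:
  "nesotorpa" → 9 new (n, e, s, o, t, o, r, p, a)
  "beldorne" → 8 new (b, e, l, d, o, r, n, e)
  "tor" → 3 new (t, o, r)
  "vifendor" → 8 new (v, i, f, e, n, d, o, r)
  "runvilin" → 8 new (r, u, n, v, i, l, i, n)
  "vipasodor" → prefix "vi" already present; 7 new (p, a, s, o, d, o, r)
  "neta" → prefix "ne" already present; 2 new (t, a)
  "nefenbel" → prefix "ne" already present; 6 new (f, e, n, b, e, l)
  "neroluvi" → prefix "ne" already present; 6 new (r, o, l, u, v, i)
  "negal" → prefix "ne" already present; 3 new (g, a, l)
Total nodes = 9 + 8 + 3 + 8 + 8 + 7 + 2 + 6 + 6 + 3 = 60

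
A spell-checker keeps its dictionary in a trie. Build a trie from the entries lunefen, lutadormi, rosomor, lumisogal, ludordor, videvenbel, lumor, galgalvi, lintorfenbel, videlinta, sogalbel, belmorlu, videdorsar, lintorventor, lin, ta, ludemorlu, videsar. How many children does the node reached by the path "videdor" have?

Walk "videdor" from the root, arriving at one node.
Characters that immediately follow "videdor" among the stored strings: {s}.
That node has 1 child edge.

1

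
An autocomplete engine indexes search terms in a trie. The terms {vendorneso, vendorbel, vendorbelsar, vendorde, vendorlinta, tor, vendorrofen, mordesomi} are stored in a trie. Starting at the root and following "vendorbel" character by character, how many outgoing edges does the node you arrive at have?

1

Walk "vendorbel" from the root, arriving at one node.
Distinct next characters after "vendorbel": s.
That node has 1 child edge.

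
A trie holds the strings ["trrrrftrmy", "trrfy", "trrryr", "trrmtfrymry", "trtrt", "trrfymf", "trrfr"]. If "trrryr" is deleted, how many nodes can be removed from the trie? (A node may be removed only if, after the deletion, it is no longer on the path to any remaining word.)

2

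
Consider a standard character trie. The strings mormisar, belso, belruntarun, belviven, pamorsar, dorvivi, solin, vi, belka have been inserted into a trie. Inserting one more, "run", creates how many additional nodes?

3

No existing word starts with "r", so every character of "run" needs a new node.
3 − 0 = 3 new nodes.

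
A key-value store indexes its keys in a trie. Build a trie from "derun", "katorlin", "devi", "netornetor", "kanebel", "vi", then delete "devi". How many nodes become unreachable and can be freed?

2

A node on "devi"'s path can go only if nothing else ends at it or branches off below it.
The suffix "vi" (2 nodes) is used only by "devi"; the node for "de" still has the child "r", so pruning stops there.
Nodes removed: 2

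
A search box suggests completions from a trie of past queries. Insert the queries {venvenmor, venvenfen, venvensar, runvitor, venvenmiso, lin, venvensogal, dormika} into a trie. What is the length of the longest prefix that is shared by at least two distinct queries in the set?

7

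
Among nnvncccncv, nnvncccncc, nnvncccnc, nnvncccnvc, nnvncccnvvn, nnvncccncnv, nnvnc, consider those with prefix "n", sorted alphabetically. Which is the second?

Filter for "n…" and sort: "nnvnc", "nnvncccnc", "nnvncccncc", "nnvncccncnv", "nnvncccncv", "nnvncccnvc", "nnvncccnvvn"
Position 2: nnvncccnc

nnvncccnc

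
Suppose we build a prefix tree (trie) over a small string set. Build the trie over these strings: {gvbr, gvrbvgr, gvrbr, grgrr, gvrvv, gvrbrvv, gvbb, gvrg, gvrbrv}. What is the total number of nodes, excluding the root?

20

Trie structure (* marks end of a word):
(root)
└─ g
   ├─ r
   │  └─ g
   │     └─ r
   │        └─ r *
   └─ v
      ├─ b
      │  ├─ b *
      │  └─ r *
      └─ r
         ├─ b
         │  ├─ r *
         │  │  └─ v *
         │  │     └─ v *
         │  └─ v
         │     └─ g
         │        └─ r *
         ├─ g *
         └─ v
            └─ v *
Counting every labelled node above: 20.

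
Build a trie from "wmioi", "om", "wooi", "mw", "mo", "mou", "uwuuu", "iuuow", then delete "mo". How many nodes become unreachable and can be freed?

After clearing the end-marker at "mo", prune upward until reaching a node still needed by another word.
Every node on "mo" is still needed (e.g. by "mou"), so nothing is freed.
Nodes removed: 0

0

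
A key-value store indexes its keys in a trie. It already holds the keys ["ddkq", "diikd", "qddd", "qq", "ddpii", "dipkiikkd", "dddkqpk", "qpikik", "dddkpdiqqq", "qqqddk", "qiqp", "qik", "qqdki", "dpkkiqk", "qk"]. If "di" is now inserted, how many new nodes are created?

Every character of "di" already lies on an existing path (it is a prefix of some stored word).
No new nodes are needed: 0.

0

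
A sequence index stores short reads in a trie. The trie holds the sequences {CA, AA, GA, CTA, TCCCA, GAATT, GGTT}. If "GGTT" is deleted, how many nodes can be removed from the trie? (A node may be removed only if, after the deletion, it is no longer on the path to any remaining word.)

Walk "GGTT" from the leaf back toward the root, removing each node that no remaining word uses.
The suffix "GTT" (3 nodes) is used only by "GGTT"; the node for "G" still has the child "A", so pruning stops there.
Nodes removed: 3

3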